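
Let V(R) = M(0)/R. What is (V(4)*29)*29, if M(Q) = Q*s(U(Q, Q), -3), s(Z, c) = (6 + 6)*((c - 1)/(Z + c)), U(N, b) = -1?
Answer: 0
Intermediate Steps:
s(Z, c) = 12*(-1 + c)/(Z + c) (s(Z, c) = 12*((-1 + c)/(Z + c)) = 12*(-1 + c)/(Z + c))
M(Q) = 12*Q (M(Q) = Q*(12*(-1 - 3)/(-1 - 3)) = Q*(12*(-4)/(-4)) = Q*(12*(-1/4)*(-4)) = Q*12 = 12*Q)
V(R) = 0 (V(R) = (12*0)/R = 0/R = 0)
(V(4)*29)*29 = (0*29)*29 = 0*29 = 0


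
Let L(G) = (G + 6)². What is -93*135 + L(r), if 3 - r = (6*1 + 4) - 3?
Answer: -12551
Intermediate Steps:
r = -4 (r = 3 - ((6*1 + 4) - 3) = 3 - ((6 + 4) - 3) = 3 - (10 - 3) = 3 - 1*7 = 3 - 7 = -4)
L(G) = (6 + G)²
-93*135 + L(r) = -93*135 + (6 - 4)² = -12555 + 2² = -12555 + 4 = -12551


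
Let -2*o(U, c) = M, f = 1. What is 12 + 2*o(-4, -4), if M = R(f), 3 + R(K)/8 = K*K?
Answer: 28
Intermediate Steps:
R(K) = -24 + 8*K² (R(K) = -24 + 8*(K*K) = -24 + 8*K²)
M = -16 (M = -24 + 8*1² = -24 + 8*1 = -24 + 8 = -16)
o(U, c) = 8 (o(U, c) = -½*(-16) = 8)
12 + 2*o(-4, -4) = 12 + 2*8 = 12 + 16 = 28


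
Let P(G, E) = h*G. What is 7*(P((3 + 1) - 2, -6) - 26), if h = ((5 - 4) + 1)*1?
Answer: -154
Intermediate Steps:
h = 2 (h = (1 + 1)*1 = 2*1 = 2)
P(G, E) = 2*G
7*(P((3 + 1) - 2, -6) - 26) = 7*(2*((3 + 1) - 2) - 26) = 7*(2*(4 - 2) - 26) = 7*(2*2 - 26) = 7*(4 - 26) = 7*(-22) = -154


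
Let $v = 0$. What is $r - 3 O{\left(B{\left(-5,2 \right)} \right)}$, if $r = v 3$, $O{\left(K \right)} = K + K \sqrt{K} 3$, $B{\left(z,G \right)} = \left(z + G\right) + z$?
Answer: $24 + 144 i \sqrt{2} \approx 24.0 + 203.65 i$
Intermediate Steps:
$B{\left(z,G \right)} = G + 2 z$ ($B{\left(z,G \right)} = \left(G + z\right) + z = G + 2 z$)
$O{\left(K \right)} = K + 3 K^{\frac{3}{2}}$ ($O{\left(K \right)} = K + K^{\frac{3}{2}} \cdot 3 = K + 3 K^{\frac{3}{2}}$)
$r = 0$ ($r = 0 \cdot 3 = 0$)
$r - 3 O{\left(B{\left(-5,2 \right)} \right)} = 0 - 3 \left(\left(2 + 2 \left(-5\right)\right) + 3 \left(2 + 2 \left(-5\right)\right)^{\frac{3}{2}}\right) = 0 - 3 \left(\left(2 - 10\right) + 3 \left(2 - 10\right)^{\frac{3}{2}}\right) = 0 - 3 \left(-8 + 3 \left(-8\right)^{\frac{3}{2}}\right) = 0 - 3 \left(-8 + 3 \left(- 16 i \sqrt{2}\right)\right) = 0 - 3 \left(-8 - 48 i \sqrt{2}\right) = 0 + \left(24 + 144 i \sqrt{2}\right) = 24 + 144 i \sqrt{2}$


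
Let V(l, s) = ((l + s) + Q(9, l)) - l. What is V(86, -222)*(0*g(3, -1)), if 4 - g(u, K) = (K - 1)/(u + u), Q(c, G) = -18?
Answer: 0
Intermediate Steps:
g(u, K) = 4 - (-1 + K)/(2*u) (g(u, K) = 4 - (K - 1)/(u + u) = 4 - (-1 + K)/(2*u))
V(l, s) = -18 + s (V(l, s) = ((l + s) - 18) - l = (-18 + l + s) - l = -18 + s)
V(86, -222)*(0*g(3, -1)) = (-18 - 222)*(0*((½)*(1 - 1*(-1) + 8*3)/3)) = -0*(½)*(⅓)*(1 + 1 + 24) = -0*(½)*(⅓)*26 = -0*13/3 = -240*0 = 0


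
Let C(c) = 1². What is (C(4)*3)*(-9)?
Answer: -27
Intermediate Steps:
C(c) = 1
(C(4)*3)*(-9) = (1*3)*(-9) = 3*(-9) = -27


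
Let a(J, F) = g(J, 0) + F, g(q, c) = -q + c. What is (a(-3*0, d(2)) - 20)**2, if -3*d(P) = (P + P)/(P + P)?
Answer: 3721/9 ≈ 413.44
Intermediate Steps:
d(P) = -1/3 (d(P) = -(P + P)/(3*(P + P)) = -2*P/(3*(2*P)) = -2*P*1/(2*P)/3 = -1/3*1 = -1/3)
g(q, c) = c - q
a(J, F) = F - J (a(J, F) = (0 - J) + F = -J + F = F - J)
(a(-3*0, d(2)) - 20)**2 = ((-1/3 - (-3)*0) - 20)**2 = ((-1/3 - 1*0) - 20)**2 = ((-1/3 + 0) - 20)**2 = (-1/3 - 20)**2 = (-61/3)**2 = 3721/9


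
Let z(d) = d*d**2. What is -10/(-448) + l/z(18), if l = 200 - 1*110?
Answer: 685/18144 ≈ 0.037754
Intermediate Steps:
l = 90 (l = 200 - 110 = 90)
z(d) = d**3
-10/(-448) + l/z(18) = -10/(-448) + 90/(18**3) = -10*(-1/448) + 90/5832 = 5/224 + 90*(1/5832) = 5/224 + 5/324 = 685/18144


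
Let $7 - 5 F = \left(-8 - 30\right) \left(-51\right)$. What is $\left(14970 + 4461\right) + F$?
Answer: $\frac{95224}{5} \approx 19045.0$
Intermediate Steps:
$F = - \frac{1931}{5}$ ($F = \frac{7}{5} - \frac{\left(-8 - 30\right) \left(-51\right)}{5} = \frac{7}{5} - \frac{\left(-38\right) \left(-51\right)}{5} = \frac{7}{5} - \frac{1938}{5} = - \frac{1931}{5} \approx -386.2$)
$\left(14970 + 4461\right) + F = \left(14970 + 4461\right) - \frac{1931}{5} = 19431 - \frac{1931}{5} = \frac{95224}{5}$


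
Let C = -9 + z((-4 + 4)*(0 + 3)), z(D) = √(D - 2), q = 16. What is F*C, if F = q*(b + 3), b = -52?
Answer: 7056 - 784*I*√2 ≈ 7056.0 - 1108.7*I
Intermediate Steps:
z(D) = √(-2 + D)
C = -9 + I*√2 (C = -9 + √(-2 + (-4 + 4)*(0 + 3)) = -9 + √(-2 + 0*3) = -9 + √(-2 + 0) = -9 + √(-2) = -9 + I*√2 ≈ -9.0 + 1.4142*I)
F = -784 (F = 16*(-52 + 3) = 16*(-49) = -784)
F*C = -784*(-9 + I*√2) = 7056 - 784*I*√2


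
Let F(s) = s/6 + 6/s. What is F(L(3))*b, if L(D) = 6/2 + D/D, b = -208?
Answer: -1352/3 ≈ -450.67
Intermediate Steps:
L(D) = 4 (L(D) = 6*(1/2) + 1 = 3 + 1 = 4)
F(s) = 6/s + s/6 (F(s) = s*(1/6) + 6/s = s/6 + 6/s = 6/s + s/6)
F(L(3))*b = (6/4 + (1/6)*4)*(-208) = (6*(1/4) + 2/3)*(-208) = (3/2 + 2/3)*(-208) = (13/6)*(-208) = -1352/3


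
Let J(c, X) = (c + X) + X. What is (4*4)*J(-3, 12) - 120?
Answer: 216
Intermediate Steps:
J(c, X) = c + 2*X (J(c, X) = (X + c) + X = c + 2*X)
(4*4)*J(-3, 12) - 120 = (4*4)*(-3 + 2*12) - 120 = 16*(-3 + 24) - 120 = 16*21 - 120 = 336 - 120 = 216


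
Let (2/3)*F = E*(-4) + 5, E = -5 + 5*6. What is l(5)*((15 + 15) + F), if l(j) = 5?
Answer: -1125/2 ≈ -562.50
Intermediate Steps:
E = 25 (E = -5 + 30 = 25)
F = -285/2 (F = 3*(25*(-4) + 5)/2 = 3*(-100 + 5)/2 = (3/2)*(-95) = -285/2 ≈ -142.50)
l(5)*((15 + 15) + F) = 5*((15 + 15) - 285/2) = 5*(30 - 285/2) = 5*(-225/2) = -1125/2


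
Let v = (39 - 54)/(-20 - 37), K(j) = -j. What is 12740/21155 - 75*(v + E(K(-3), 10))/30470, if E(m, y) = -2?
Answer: 27010643/44535506 ≈ 0.60650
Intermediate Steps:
v = 5/19 (v = -15/(-57) = -15*(-1/57) = 5/19 ≈ 0.26316)
12740/21155 - 75*(v + E(K(-3), 10))/30470 = 12740/21155 - 75*(5/19 - 2)/30470 = 12740*(1/21155) - 75*(-33/19)*(1/30470) = 2548/4231 + (2475/19)*(1/30470) = 2548/4231 + 45/10526 = 27010643/44535506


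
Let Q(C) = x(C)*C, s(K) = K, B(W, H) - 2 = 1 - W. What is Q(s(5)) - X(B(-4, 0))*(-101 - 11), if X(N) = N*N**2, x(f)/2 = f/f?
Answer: 38426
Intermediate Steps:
B(W, H) = 3 - W (B(W, H) = 2 + (1 - W) = 3 - W)
x(f) = 2 (x(f) = 2*(f/f) = 2*1 = 2)
X(N) = N**3
Q(C) = 2*C
Q(s(5)) - X(B(-4, 0))*(-101 - 11) = 2*5 - (3 - 1*(-4))**3*(-101 - 11) = 10 - (3 + 4)**3*(-112) = 10 - 7**3*(-112) = 10 - 343*(-112) = 10 - 1*(-38416) = 10 + 38416 = 38426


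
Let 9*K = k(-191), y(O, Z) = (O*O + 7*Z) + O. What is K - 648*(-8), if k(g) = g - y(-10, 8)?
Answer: 46319/9 ≈ 5146.6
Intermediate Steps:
y(O, Z) = O + O**2 + 7*Z (y(O, Z) = (O**2 + 7*Z) + O = O + O**2 + 7*Z)
k(g) = -146 + g (k(g) = g - (-10 + (-10)**2 + 7*8) = g - (-10 + 100 + 56) = g - 1*146 = g - 146 = -146 + g)
K = -337/9 (K = (-146 - 191)/9 = (1/9)*(-337) = -337/9 ≈ -37.444)
K - 648*(-8) = -337/9 - 648*(-8) = -337/9 - 1*(-5184) = -337/9 + 5184 = 46319/9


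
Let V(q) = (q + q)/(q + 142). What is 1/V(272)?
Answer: 207/272 ≈ 0.76103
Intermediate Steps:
V(q) = 2*q/(142 + q) (V(q) = (2*q)/(142 + q) = 2*q/(142 + q))
1/V(272) = 1/(2*272/(142 + 272)) = 1/(2*272/414) = 1/(2*272*(1/414)) = 1/(272/207) = 207/272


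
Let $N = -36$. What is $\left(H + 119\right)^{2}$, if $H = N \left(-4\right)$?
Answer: $69169$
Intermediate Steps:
$H = 144$ ($H = \left(-36\right) \left(-4\right) = 144$)
$\left(H + 119\right)^{2} = \left(144 + 119\right)^{2} = 263^{2} = 69169$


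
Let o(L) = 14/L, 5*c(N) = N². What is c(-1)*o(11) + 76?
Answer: 4194/55 ≈ 76.255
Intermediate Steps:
c(N) = N²/5
c(-1)*o(11) + 76 = ((⅕)*(-1)²)*(14/11) + 76 = ((⅕)*1)*(14*(1/11)) + 76 = (⅕)*(14/11) + 76 = 14/55 + 76 = 4194/55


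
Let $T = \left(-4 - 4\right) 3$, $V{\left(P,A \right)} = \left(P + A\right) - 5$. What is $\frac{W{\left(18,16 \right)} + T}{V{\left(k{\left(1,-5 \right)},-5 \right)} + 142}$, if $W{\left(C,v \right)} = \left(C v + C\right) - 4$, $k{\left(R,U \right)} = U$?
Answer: $\frac{278}{127} \approx 2.189$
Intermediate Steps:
$V{\left(P,A \right)} = -5 + A + P$ ($V{\left(P,A \right)} = \left(A + P\right) - 5 = -5 + A + P$)
$W{\left(C,v \right)} = -4 + C + C v$ ($W{\left(C,v \right)} = \left(C + C v\right) - 4 = -4 + C + C v$)
$T = -24$ ($T = \left(-8\right) 3 = -24$)
$\frac{W{\left(18,16 \right)} + T}{V{\left(k{\left(1,-5 \right)},-5 \right)} + 142} = \frac{\left(-4 + 18 + 18 \cdot 16\right) - 24}{\left(-5 - 5 - 5\right) + 142} = \frac{\left(-4 + 18 + 288\right) - 24}{-15 + 142} = \frac{302 - 24}{127} = 278 \cdot \frac{1}{127} = \frac{278}{127}$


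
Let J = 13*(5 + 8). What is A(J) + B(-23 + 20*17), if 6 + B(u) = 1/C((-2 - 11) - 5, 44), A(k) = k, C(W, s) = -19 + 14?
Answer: 814/5 ≈ 162.80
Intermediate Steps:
J = 169 (J = 13*13 = 169)
C(W, s) = -5
B(u) = -31/5 (B(u) = -6 + 1/(-5) = -6 - ⅕ = -31/5)
A(J) + B(-23 + 20*17) = 169 - 31/5 = 814/5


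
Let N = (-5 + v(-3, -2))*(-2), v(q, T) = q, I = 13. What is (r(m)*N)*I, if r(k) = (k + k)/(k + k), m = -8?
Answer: 208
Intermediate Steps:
N = 16 (N = (-5 - 3)*(-2) = -8*(-2) = 16)
r(k) = 1 (r(k) = (2*k)/((2*k)) = (2*k)*(1/(2*k)) = 1)
(r(m)*N)*I = (1*16)*13 = 16*13 = 208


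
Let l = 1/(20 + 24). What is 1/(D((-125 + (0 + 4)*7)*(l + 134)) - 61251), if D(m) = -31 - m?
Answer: -44/2124399 ≈ -2.0712e-5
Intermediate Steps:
l = 1/44 ≈ 0.022727
1/(D((-125 + (0 + 4)*7)*(l + 134)) - 61251) = 1/((-31 - (-125 + (0 + 4)*7)*(1/44 + 134)) - 61251) = 1/((-31 - (-125 + 4*7)*5897/44) - 61251) = 1/((-31 - (-125 + 28)*5897/44) - 61251) = 1/((-31 - (-97)*5897/44) - 61251) = 1/((-31 - 1*(-572009/44)) - 61251) = 1/((-31 + 572009/44) - 61251) = 1/(570645/44 - 61251) = 1/(-2124399/44) = -44/2124399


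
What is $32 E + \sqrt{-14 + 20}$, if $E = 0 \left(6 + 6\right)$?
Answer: $\sqrt{6} \approx 2.4495$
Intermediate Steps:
$E = 0$ ($E = 0 \cdot 12 = 0$)
$32 E + \sqrt{-14 + 20} = 32 \cdot 0 + \sqrt{-14 + 20} = 0 + \sqrt{6} = \sqrt{6}$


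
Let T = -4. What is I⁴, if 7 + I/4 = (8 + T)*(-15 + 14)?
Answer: 3748096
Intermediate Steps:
I = -44 (I = -28 + 4*((8 - 4)*(-15 + 14)) = -28 + 4*(4*(-1)) = -28 + 4*(-4) = -28 - 16 = -44)
I⁴ = (-44)⁴ = 3748096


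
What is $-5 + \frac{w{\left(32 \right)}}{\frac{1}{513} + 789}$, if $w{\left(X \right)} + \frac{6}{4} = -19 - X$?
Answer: $- \frac{4101445}{809516} \approx -5.0665$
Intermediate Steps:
$w{\left(X \right)} = - \frac{41}{2} - X$ ($w{\left(X \right)} = - \frac{3}{2} - \left(19 + X\right) = - \frac{41}{2} - X$)
$-5 + \frac{w{\left(32 \right)}}{\frac{1}{513} + 789} = -5 + \frac{- \frac{41}{2} - 32}{\frac{1}{513} + 789} = -5 - \frac{105}{2 \cdot \frac{404758}{513}} = -5 - \frac{53865}{809516} = - \frac{4101445}{809516}$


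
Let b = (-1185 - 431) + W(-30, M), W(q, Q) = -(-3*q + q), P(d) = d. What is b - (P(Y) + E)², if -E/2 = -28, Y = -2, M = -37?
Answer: -4592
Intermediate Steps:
E = 56 (E = -2*(-28) = 56)
W(q, Q) = 2*q (W(q, Q) = -(-2)*q = 2*q)
b = -1676 (b = (-1185 - 431) + 2*(-30) = -1616 - 60 = -1676)
b - (P(Y) + E)² = -1676 - (-2 + 56)² = -1676 - 1*54² = -1676 - 1*2916 = -1676 - 2916 = -4592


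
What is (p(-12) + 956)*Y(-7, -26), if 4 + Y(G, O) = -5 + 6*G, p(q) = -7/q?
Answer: -195143/4 ≈ -48786.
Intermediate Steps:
Y(G, O) = -9 + 6*G (Y(G, O) = -4 + (-5 + 6*G) = -9 + 6*G)
(p(-12) + 956)*Y(-7, -26) = (-7/(-12) + 956)*(-9 + 6*(-7)) = (-7*(-1/12) + 956)*(-9 - 42) = (7/12 + 956)*(-51) = (11479/12)*(-51) = -195143/4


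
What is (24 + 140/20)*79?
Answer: 2449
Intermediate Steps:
(24 + 140/20)*79 = (24 + 140*(1/20))*79 = (24 + 7)*79 = 31*79 = 2449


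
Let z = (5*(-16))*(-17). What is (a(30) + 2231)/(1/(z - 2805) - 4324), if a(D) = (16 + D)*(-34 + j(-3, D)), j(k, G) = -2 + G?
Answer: -2824975/6248181 ≈ -0.45213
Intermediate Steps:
z = 1360 (z = -80*(-17) = 1360)
a(D) = (-36 + D)*(16 + D) (a(D) = (16 + D)*(-34 + (-2 + D)) = (16 + D)*(-36 + D) = (-36 + D)*(16 + D))
(a(30) + 2231)/(1/(z - 2805) - 4324) = ((-576 + 30² - 20*30) + 2231)/(1/(1360 - 2805) - 4324) = ((-576 + 900 - 600) + 2231)/(1/(-1445) - 4324) = (-276 + 2231)/(-1/1445 - 4324) = 1955/(-6248181/1445) = 1955*(-1445/6248181) = -2824975/6248181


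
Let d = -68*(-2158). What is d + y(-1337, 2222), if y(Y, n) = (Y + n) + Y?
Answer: 146292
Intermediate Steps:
y(Y, n) = n + 2*Y
d = 146744
d + y(-1337, 2222) = 146744 + (2222 + 2*(-1337)) = 146744 + (2222 - 2674) = 146744 - 452 = 146292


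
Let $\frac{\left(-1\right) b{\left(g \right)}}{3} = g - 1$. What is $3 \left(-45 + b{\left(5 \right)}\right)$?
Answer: $-171$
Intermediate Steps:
$b{\left(g \right)} = 3 - 3 g$ ($b{\left(g \right)} = - 3 \left(g - 1\right) = - 3 \left(-1 + g\right) = 3 - 3 g$)
$3 \left(-45 + b{\left(5 \right)}\right) = 3 \left(-45 + \left(3 - 15\right)\right) = 3 \left(-45 - 12\right) = 3 \left(-57\right) = -171$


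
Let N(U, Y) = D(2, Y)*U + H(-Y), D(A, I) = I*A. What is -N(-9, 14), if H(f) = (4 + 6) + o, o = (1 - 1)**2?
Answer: 242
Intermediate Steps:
o = 0 (o = 0**2 = 0)
D(A, I) = A*I
H(f) = 10 (H(f) = (4 + 6) + 0 = 10 + 0 = 10)
N(U, Y) = 10 + 2*U*Y (N(U, Y) = (2*Y)*U + 10 = 2*U*Y + 10 = 10 + 2*U*Y)
-N(-9, 14) = -(10 + 2*(-9)*14) = -(10 - 252) = -1*(-242) = 242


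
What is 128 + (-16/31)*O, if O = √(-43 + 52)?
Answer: 3920/31 ≈ 126.45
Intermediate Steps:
O = 3 (O = √9 = 3)
128 + (-16/31)*O = 128 - 16/31*3 = 128 - 48/31 = 3920/31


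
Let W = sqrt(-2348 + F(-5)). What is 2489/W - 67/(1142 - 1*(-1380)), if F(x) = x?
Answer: -67/2522 - 2489*I*sqrt(2353)/2353 ≈ -0.026566 - 51.311*I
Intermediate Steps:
W = I*sqrt(2353) (W = sqrt(-2348 - 5) = sqrt(-2353) = I*sqrt(2353) ≈ 48.508*I)
2489/W - 67/(1142 - 1*(-1380)) = 2489/((I*sqrt(2353))) - 67/(1142 - 1*(-1380)) = 2489*(-I*sqrt(2353)/2353) - 67/(1142 + 1380) = -2489*I*sqrt(2353)/2353 - 67/2522 = -67/2522 - 2489*I*sqrt(2353)/2353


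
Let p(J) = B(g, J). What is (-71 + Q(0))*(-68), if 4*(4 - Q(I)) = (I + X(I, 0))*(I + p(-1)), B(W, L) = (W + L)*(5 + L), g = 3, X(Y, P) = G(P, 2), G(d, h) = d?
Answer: 4556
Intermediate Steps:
X(Y, P) = P
B(W, L) = (5 + L)*(L + W) (B(W, L) = (L + W)*(5 + L) = (5 + L)*(L + W))
p(J) = 15 + J² + 8*J (p(J) = J² + 5*J + 5*3 + J*3 = J² + 5*J + 15 + 3*J = 15 + J² + 8*J)
Q(I) = 4 - I*(8 + I)/4 (Q(I) = 4 - (I + 0)*(I + (15 + (-1)² + 8*(-1)))/4 = 4 - I*(I + (15 + 1 - 8))/4 = 4 - I*(I + 8)/4 = 4 - I*(8 + I)/4)
(-71 + Q(0))*(-68) = (-71 + (4 - 2*0 - ¼*0²))*(-68) = (-71 + (4 + 0 - ¼*0))*(-68) = (-71 + (4 + 0 + 0))*(-68) = (-71 + 4)*(-68) = -67*(-68) = 4556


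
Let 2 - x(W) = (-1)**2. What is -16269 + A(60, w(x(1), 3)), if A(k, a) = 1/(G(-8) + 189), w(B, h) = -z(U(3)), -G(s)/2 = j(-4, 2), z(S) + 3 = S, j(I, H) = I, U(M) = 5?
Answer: -3204992/197 ≈ -16269.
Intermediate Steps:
z(S) = -3 + S
x(W) = 1 (x(W) = 2 - 1*(-1)**2 = 2 - 1*1 = 2 - 1 = 1)
G(s) = 8 (G(s) = -2*(-4) = 8)
w(B, h) = -2 (w(B, h) = -(-3 + 5) = -1*2 = -2)
A(k, a) = 1/197 (A(k, a) = 1/(8 + 189) = 1/197)
-16269 + A(60, w(x(1), 3)) = -16269 + 1/197 = -3204992/197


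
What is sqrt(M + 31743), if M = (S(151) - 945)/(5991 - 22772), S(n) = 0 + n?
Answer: sqrt(8938904372137)/16781 ≈ 178.17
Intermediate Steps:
S(n) = n
M = 794/16781 (M = (151 - 945)/(5991 - 22772) = -794/(-16781) = -794*(-1/16781) = 794/16781 ≈ 0.047315)
sqrt(M + 31743) = sqrt(794/16781 + 31743) = sqrt(532680077/16781) = sqrt(8938904372137)/16781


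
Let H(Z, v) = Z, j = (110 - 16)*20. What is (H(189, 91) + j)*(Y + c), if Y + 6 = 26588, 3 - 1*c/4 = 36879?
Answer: -250187618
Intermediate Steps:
c = -147504 (c = 12 - 4*36879 = 12 - 147516 = -147504)
j = 1880 (j = 94*20 = 1880)
Y = 26582 (Y = -6 + 26588 = 26582)
(H(189, 91) + j)*(Y + c) = (189 + 1880)*(26582 - 147504) = 2069*(-120922) = -250187618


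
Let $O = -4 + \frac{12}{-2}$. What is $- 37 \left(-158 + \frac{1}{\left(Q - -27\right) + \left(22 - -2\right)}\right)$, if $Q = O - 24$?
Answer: $\frac{99345}{17} \approx 5843.8$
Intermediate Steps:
$O = -10$ ($O = -4 + 12 \left(- \frac{1}{2}\right) = -4 - 6 = -10$)
$Q = -34$ ($Q = -10 - 24 = -34$)
$- 37 \left(-158 + \frac{1}{\left(Q - -27\right) + \left(22 - -2\right)}\right) = - 37 \left(-158 + \frac{1}{\left(-34 - -27\right) + \left(22 - -2\right)}\right) = - 37 \left(-158 + \frac{1}{\left(-34 + 27\right) + \left(22 + 2\right)}\right) = - 37 \left(-158 + \frac{1}{-7 + 24}\right) = - 37 \left(-158 + \frac{1}{17}\right) = \left(-37\right) \left(- \frac{2685}{17}\right) = \frac{99345}{17}$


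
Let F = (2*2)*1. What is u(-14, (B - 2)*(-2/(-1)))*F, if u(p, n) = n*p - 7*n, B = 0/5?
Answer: 336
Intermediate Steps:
B = 0 (B = 0*(⅕) = 0)
u(p, n) = -7*n + n*p
F = 4 (F = 4*1 = 4)
u(-14, (B - 2)*(-2/(-1)))*F = (((0 - 2)*(-2/(-1)))*(-7 - 14))*4 = (-(-4)*(-1)*(-21))*4 = (-2*2*(-21))*4 = -4*(-21)*4 = 84*4 = 336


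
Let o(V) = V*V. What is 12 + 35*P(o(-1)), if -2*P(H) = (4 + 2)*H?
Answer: -93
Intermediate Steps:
o(V) = V**2
P(H) = -3*H (P(H) = -(4 + 2)*H/2 = -3*H)
12 + 35*P(o(-1)) = 12 + 35*(-3*(-1)**2) = 12 + 35*(-3*1) = 12 + 35*(-3) = 12 - 105 = -93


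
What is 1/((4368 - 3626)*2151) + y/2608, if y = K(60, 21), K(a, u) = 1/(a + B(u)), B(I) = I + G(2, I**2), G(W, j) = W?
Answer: 906253/172742817744 ≈ 5.2463e-6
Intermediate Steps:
B(I) = 2 + I (B(I) = I + 2 = 2 + I)
K(a, u) = 1/(2 + a + u) (K(a, u) = 1/(a + (2 + u)) = 1/(2 + a + u))
y = 1/83 (y = 1/(2 + 60 + 21) = 1/83 ≈ 0.012048)
1/((4368 - 3626)*2151) + y/2608 = 1/((4368 - 3626)*2151) + (1/83)/2608 = (1/2151)/742 + (1/83)*(1/2608) = (1/742)*(1/2151) + 1/216464 = 1/1596042 + 1/216464 = 906253/172742817744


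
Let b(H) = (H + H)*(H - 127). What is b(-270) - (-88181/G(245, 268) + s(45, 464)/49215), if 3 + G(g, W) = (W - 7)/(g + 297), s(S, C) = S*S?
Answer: 803302131763/4478565 ≈ 1.7937e+5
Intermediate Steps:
b(H) = 2*H*(-127 + H) (b(H) = (2*H)*(-127 + H) = 2*H*(-127 + H))
s(S, C) = S**2
G(g, W) = -3 + (-7 + W)/(297 + g) (G(g, W) = -3 + (W - 7)/(g + 297) = -3 + (-7 + W)/(297 + g))
b(-270) - (-88181/G(245, 268) + s(45, 464)/49215) = 2*(-270)*(-127 - 270) - (-88181*(297 + 245)/(-898 + 268 - 3*245) + 45**2/49215) = 2*(-270)*(-397) - (-88181*542/(-898 + 268 - 735) + 2025*(1/49215)) = 214380 - (-88181/((1/542)*(-1365)) + 135/3281) = 214380 - (-88181/(-1365/542) + 135/3281) = 214380 - (-88181*(-542/1365) + 135/3281) = 214380 - (47794102/1365 + 135/3281) = 214380 - 1*156812632937/4478565 = 214380 - 156812632937/4478565 = 803302131763/4478565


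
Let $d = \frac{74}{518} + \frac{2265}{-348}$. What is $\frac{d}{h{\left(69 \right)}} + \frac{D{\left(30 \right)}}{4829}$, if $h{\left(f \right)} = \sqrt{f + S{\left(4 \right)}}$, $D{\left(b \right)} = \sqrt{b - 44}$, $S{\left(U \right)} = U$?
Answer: $- \frac{5169 \sqrt{73}}{59276} + \frac{i \sqrt{14}}{4829} \approx -0.74506 + 0.00077483 i$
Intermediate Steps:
$d = - \frac{5169}{812}$ ($d = 74 \cdot \frac{1}{518} + 2265 \left(- \frac{1}{348}\right) = \frac{1}{7} - \frac{755}{116} = - \frac{5169}{812} \approx -6.3658$)
$D{\left(b \right)} = \sqrt{-44 + b}$
$h{\left(f \right)} = \sqrt{4 + f}$ ($h{\left(f \right)} = \sqrt{f + 4} = \sqrt{4 + f}$)
$\frac{d}{h{\left(69 \right)}} + \frac{D{\left(30 \right)}}{4829} = - \frac{5169}{812 \sqrt{4 + 69}} + \frac{\sqrt{-44 + 30}}{4829} = - \frac{5169}{812 \sqrt{73}} + \sqrt{-14} \cdot \frac{1}{4829} = - \frac{5169 \frac{\sqrt{73}}{73}}{812} + i \sqrt{14} \cdot \frac{1}{4829} = - \frac{5169 \sqrt{73}}{59276} + \frac{i \sqrt{14}}{4829}$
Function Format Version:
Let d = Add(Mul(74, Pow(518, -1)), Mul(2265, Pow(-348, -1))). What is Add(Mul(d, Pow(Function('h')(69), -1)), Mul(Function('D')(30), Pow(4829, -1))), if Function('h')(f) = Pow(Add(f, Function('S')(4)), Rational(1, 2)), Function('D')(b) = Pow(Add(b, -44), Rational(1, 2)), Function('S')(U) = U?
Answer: Add(Mul(Rational(-5169, 59276), Pow(73, Rational(1, 2))), Mul(Rational(1, 4829), I, Pow(14, Rational(1, 2)))) ≈ Add(-0.74506, Mul(0.00077483, I))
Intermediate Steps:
d = Rational(-5169, 812) (d = Add(Mul(74, Rational(1, 518)), Mul(2265, Rational(-1, 348))) = Add(Rational(1, 7), Rational(-755, 116)) = Rational(-5169, 812) ≈ -6.3658)
Function('D')(b) = Pow(Add(-44, b), Rational(1, 2))
Function('h')(f) = Pow(Add(4, f), Rational(1, 2)) (Function('h')(f) = Pow(Add(f, 4), Rational(1, 2)) = Pow(Add(4, f), Rational(1, 2)))
Add(Mul(d, Pow(Function('h')(69), -1)), Mul(Function('D')(30), Pow(4829, -1))) = Add(Mul(Rational(-5169, 812), Pow(Pow(Add(4, 69), Rational(1, 2)), -1)), Mul(Pow(Add(-44, 30), Rational(1, 2)), Pow(4829, -1))) = Add(Mul(Rational(-5169, 812), Pow(Pow(73, Rational(1, 2)), -1)), Mul(Pow(-14, Rational(1, 2)), Rational(1, 4829))) = Add(Mul(Rational(-5169, 812), Mul(Rational(1, 73), Pow(73, Rational(1, 2)))), Mul(Mul(I, Pow(14, Rational(1, 2))), Rational(1, 4829))) = Add(Mul(Rational(-5169, 59276), Pow(73, Rational(1, 2))), Mul(Rational(1, 4829), I, Pow(14, Rational(1, 2))))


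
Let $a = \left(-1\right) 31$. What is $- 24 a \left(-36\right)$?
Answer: $-26784$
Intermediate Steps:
$a = -31$
$- 24 a \left(-36\right) = \left(-24\right) \left(-31\right) \left(-36\right) = 744 \left(-36\right) = -26784$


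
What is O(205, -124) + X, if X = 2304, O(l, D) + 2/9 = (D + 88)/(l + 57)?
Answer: 2715992/1179 ≈ 2303.6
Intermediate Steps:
O(l, D) = -2/9 + (88 + D)/(57 + l) (O(l, D) = -2/9 + (D + 88)/(l + 57) = -2/9 + (88 + D)/(57 + l))
O(205, -124) + X = (678 - 2*205 + 9*(-124))/(9*(57 + 205)) + 2304 = (⅑)*(678 - 410 - 1116)/262 + 2304 = (⅑)*(1/262)*(-848) + 2304 = -424/1179 + 2304 = 2715992/1179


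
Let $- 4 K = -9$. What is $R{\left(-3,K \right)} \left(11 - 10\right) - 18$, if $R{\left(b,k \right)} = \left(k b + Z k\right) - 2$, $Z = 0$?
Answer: $- \frac{107}{4} \approx -26.75$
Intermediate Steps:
$K = \frac{9}{4}$ ($K = \left(- \frac{1}{4}\right) \left(-9\right) = \frac{9}{4} \approx 2.25$)
$R{\left(b,k \right)} = -2 + b k$ ($R{\left(b,k \right)} = \left(k b + 0 k\right) - 2 = \left(b k + 0\right) - 2 = b k - 2 = -2 + b k$)
$R{\left(-3,K \right)} \left(11 - 10\right) - 18 = \left(-2 - \frac{27}{4}\right) \left(11 - 10\right) - 18 = \left(- \frac{35}{4}\right) 1 - 18 = - \frac{35}{4} - 18 = - \frac{107}{4}$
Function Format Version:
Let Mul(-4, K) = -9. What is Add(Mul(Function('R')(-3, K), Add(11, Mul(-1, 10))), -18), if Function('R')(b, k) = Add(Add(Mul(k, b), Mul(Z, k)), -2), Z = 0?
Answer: Rational(-107, 4) ≈ -26.750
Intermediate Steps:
K = Rational(9, 4) (K = Mul(Rational(-1, 4), -9) = Rational(9, 4) ≈ 2.2500)
Function('R')(b, k) = Add(-2, Mul(b, k)) (Function('R')(b, k) = Add(Add(Mul(k, b), Mul(0, k)), -2) = Add(Add(Mul(b, k), 0), -2) = Add(Mul(b, k), -2) = Add(-2, Mul(b, k)))
Add(Mul(Function('R')(-3, K), Add(11, Mul(-1, 10))), -18) = Add(Mul(Add(-2, Mul(-3, Rational(9, 4))), Add(11, Mul(-1, 10))), -18) = Add(Mul(Add(-2, Rational(-27, 4)), Add(11, -10)), -18) = Add(Mul(Rational(-35, 4), 1), -18) = Add(Rational(-35, 4), -18) = Rational(-107, 4)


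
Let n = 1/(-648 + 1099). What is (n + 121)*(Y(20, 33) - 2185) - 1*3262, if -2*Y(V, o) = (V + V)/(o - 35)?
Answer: -120165262/451 ≈ -2.6644e+5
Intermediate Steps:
n = 1/451 ≈ 0.0022173
Y(V, o) = -V/(-35 + o) (Y(V, o) = -(V + V)/(2*(o - 35)) = -2*V/(2*(-35 + o)) = -V/(-35 + o))
(n + 121)*(Y(20, 33) - 2185) - 1*3262 = (1/451 + 121)*(-1*20/(-35 + 33) - 2185) - 1*3262 = 54572*(-1*20/(-2) - 2185)/451 - 3262 = 54572*(-1*20*(-½) - 2185)/451 - 3262 = 54572*(10 - 2185)/451 - 3262 = (54572/451)*(-2175) - 3262 = -118694100/451 - 3262 = -120165262/451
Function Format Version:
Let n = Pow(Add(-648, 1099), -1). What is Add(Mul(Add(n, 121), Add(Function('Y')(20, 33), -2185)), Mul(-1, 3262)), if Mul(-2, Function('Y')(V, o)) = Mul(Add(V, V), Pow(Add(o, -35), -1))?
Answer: Rational(-120165262, 451) ≈ -2.6644e+5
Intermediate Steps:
n = Rational(1, 451) (n = Pow(451, -1) = Rational(1, 451) ≈ 0.0022173)
Function('Y')(V, o) = Mul(-1, V, Pow(Add(-35, o), -1)) (Function('Y')(V, o) = Mul(Rational(-1, 2), Mul(Add(V, V), Pow(Add(o, -35), -1))) = Mul(Rational(-1, 2), Mul(Mul(2, V), Pow(Add(-35, o), -1))) = Mul(Rational(-1, 2), Mul(2, V, Pow(Add(-35, o), -1))) = Mul(-1, V, Pow(Add(-35, o), -1)))
Add(Mul(Add(n, 121), Add(Function('Y')(20, 33), -2185)), Mul(-1, 3262)) = Add(Mul(Add(Rational(1, 451), 121), Add(Mul(-1, 20, Pow(Add(-35, 33), -1)), -2185)), Mul(-1, 3262)) = Add(Mul(Rational(54572, 451), Add(Mul(-1, 20, Pow(-2, -1)), -2185)), -3262) = Add(Mul(Rational(54572, 451), Add(Mul(-1, 20, Rational(-1, 2)), -2185)), -3262) = Add(Mul(Rational(54572, 451), Add(10, -2185)), -3262) = Add(Mul(Rational(54572, 451), -2175), -3262) = Add(Rational(-118694100, 451), -3262) = Rational(-120165262, 451)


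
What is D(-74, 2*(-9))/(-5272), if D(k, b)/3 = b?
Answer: 27/2636 ≈ 0.010243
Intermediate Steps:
D(k, b) = 3*b
D(-74, 2*(-9))/(-5272) = (3*(2*(-9)))/(-5272) = (3*(-18))*(-1/5272) = -54*(-1/5272) = 27/2636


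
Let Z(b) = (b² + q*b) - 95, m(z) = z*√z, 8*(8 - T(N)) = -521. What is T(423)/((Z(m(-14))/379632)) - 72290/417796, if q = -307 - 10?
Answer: -5491330998247615/19761871751942 - 41067166140*I*√14/94600579 ≈ -277.88 - 1624.3*I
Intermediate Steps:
T(N) = 585/8 (T(N) = 8 - ⅛*(-521) = 8 + 521/8 = 585/8)
q = -317
m(z) = z^(3/2)
Z(b) = -95 + b² - 317*b (Z(b) = (b² - 317*b) - 95 = -95 + b² - 317*b)
T(423)/((Z(m(-14))/379632)) - 72290/417796 = 585/(8*(((-95 + ((-14)^(3/2))² - (-4438)*I*√14)/379632))) - 72290/417796 = 585/(8*(((-95 + (-14*I*√14)² - (-4438)*I*√14)*(1/379632)))) - 72290*1/417796 = 585/(8*(((-95 - 2744 + 4438*I*√14)*(1/379632)))) - 36145/208898 = 585/(8*(((-2839 + 4438*I*√14)*(1/379632)))) - 36145/208898 = 585/(8*(-2839/379632 + 2219*I*√14/189816)) - 36145/208898 = -36145/208898 + 585/(8*(-2839/379632 + 2219*I*√14/189816))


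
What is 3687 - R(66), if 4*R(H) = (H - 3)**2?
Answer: 10779/4 ≈ 2694.8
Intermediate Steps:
R(H) = (-3 + H)**2/4 (R(H) = (H - 3)**2/4 = (-3 + H)**2/4)
3687 - R(66) = 3687 - (-3 + 66)**2/4 = 3687 - 63**2/4 = 3687 - 3969/4 = 10779/4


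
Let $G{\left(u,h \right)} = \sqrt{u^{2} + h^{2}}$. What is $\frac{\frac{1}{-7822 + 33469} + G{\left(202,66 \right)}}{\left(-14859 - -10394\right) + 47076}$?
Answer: $\frac{1}{1092844317} + \frac{2 \sqrt{11290}}{42611} \approx 0.0049872$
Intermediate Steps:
$G{\left(u,h \right)} = \sqrt{h^{2} + u^{2}}$
$\frac{\frac{1}{-7822 + 33469} + G{\left(202,66 \right)}}{\left(-14859 - -10394\right) + 47076} = \frac{\frac{1}{-7822 + 33469} + \sqrt{66^{2} + 202^{2}}}{\left(-14859 - -10394\right) + 47076} = \frac{\frac{1}{25647} + \sqrt{4356 + 40804}}{\left(-14859 + 10394\right) + 47076} = \frac{\frac{1}{25647} + \sqrt{45160}}{-4465 + 47076} = \frac{\frac{1}{25647} + 2 \sqrt{11290}}{42611} = \left(\frac{1}{25647} + 2 \sqrt{11290}\right) \frac{1}{42611} = \frac{1}{1092844317} + \frac{2 \sqrt{11290}}{42611}$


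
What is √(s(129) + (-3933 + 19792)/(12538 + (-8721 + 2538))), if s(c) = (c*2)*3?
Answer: √31359567295/6355 ≈ 27.866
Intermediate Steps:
s(c) = 6*c (s(c) = (2*c)*3 = 6*c)
√(s(129) + (-3933 + 19792)/(12538 + (-8721 + 2538))) = √(6*129 + (-3933 + 19792)/(12538 + (-8721 + 2538))) = √(774 + 15859/(12538 - 6183)) = √(774 + 15859/6355) = √(4934629/6355) = √31359567295/6355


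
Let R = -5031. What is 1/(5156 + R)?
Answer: 1/125 ≈ 0.0080000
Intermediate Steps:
1/(5156 + R) = 1/(5156 - 5031) = 1/125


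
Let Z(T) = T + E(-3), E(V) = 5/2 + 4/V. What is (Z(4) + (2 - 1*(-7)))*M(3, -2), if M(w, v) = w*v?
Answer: -85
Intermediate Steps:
E(V) = 5/2 + 4/V (E(V) = 5*(½) + 4/V = 5/2 + 4/V)
M(w, v) = v*w
Z(T) = 7/6 + T (Z(T) = T + (5/2 + 4/(-3)) = T + (5/2 + 4*(-⅓)) = T + (5/2 - 4/3) = T + 7/6 = 7/6 + T)
(Z(4) + (2 - 1*(-7)))*M(3, -2) = ((7/6 + 4) + (2 - 1*(-7)))*(-2*3) = (31/6 + (2 + 7))*(-6) = (31/6 + 9)*(-6) = (85/6)*(-6) = -85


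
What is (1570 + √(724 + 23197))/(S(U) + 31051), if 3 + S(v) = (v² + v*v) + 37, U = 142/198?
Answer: 15387570/304674167 + 9801*√23921/304674167 ≈ 0.055480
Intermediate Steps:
U = 71/99 (U = 142*(1/198) = 71/99 ≈ 0.71717)
S(v) = 34 + 2*v² (S(v) = -3 + ((v² + v*v) + 37) = -3 + ((v² + v²) + 37) = -3 + (2*v² + 37) = -3 + (37 + 2*v²) = 34 + 2*v²)
(1570 + √(724 + 23197))/(S(U) + 31051) = (1570 + √(724 + 23197))/((34 + 2*(71/99)²) + 31051) = (1570 + √23921)/((34 + 2*(5041/9801)) + 31051) = (1570 + √23921)/((34 + 10082/9801) + 31051) = (1570 + √23921)/(343316/9801 + 31051) = (1570 + √23921)/(304674167/9801) = (1570 + √23921)*(9801/304674167) = 15387570/304674167 + 9801*√23921/304674167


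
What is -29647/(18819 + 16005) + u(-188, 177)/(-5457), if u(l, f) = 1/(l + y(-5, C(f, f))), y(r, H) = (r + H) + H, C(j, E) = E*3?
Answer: -15621116875/18348893288 ≈ -0.85134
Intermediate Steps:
C(j, E) = 3*E
y(r, H) = r + 2*H (y(r, H) = (H + r) + H = r + 2*H)
u(l, f) = 1/(-5 + l + 6*f) (u(l, f) = 1/(l + (-5 + 2*(3*f))) = 1/(l + (-5 + 6*f)) = 1/(-5 + l + 6*f))
-29647/(18819 + 16005) + u(-188, 177)/(-5457) = -29647/(18819 + 16005) + 1/(-5 - 188 + 6*177*(-5457)) = -29647/34824 - 1/5457/(-5 - 188 + 1062) = -29647*1/34824 - 1/5457/869 = -29647/34824 + (1/869)*(-1/5457) = -29647/34824 - 1/4742133 = -15621116875/18348893288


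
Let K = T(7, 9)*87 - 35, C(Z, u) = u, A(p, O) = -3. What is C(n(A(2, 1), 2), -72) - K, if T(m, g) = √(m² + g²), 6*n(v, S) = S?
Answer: -37 - 87*√130 ≈ -1029.0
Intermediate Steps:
n(v, S) = S/6
T(m, g) = √(g² + m²)
K = -35 + 87*√130 (K = √(9² + 7²)*87 - 35 = √(81 + 49)*87 - 35 = √130*87 - 35 = 87*√130 - 35 = -35 + 87*√130 ≈ 956.95)
C(n(A(2, 1), 2), -72) - K = -72 - (-35 + 87*√130) = -72 + (35 - 87*√130) = -37 - 87*√130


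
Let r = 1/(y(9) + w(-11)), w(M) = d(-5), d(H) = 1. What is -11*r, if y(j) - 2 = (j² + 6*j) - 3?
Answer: -11/135 ≈ -0.081481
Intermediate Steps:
w(M) = 1
y(j) = -1 + j² + 6*j (y(j) = 2 + ((j² + 6*j) - 3) = 2 + (-3 + j² + 6*j) = -1 + j² + 6*j)
r = 1/135 (r = 1/((-1 + 9² + 6*9) + 1) = 1/((-1 + 81 + 54) + 1) = 1/(134 + 1) = 1/135 ≈ 0.0074074)
-11*r = -11*1/135 = -11/135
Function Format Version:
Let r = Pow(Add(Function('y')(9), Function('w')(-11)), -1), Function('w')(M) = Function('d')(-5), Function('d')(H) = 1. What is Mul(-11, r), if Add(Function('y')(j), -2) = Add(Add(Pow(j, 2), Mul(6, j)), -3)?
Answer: Rational(-11, 135) ≈ -0.081481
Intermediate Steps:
Function('w')(M) = 1
Function('y')(j) = Add(-1, Pow(j, 2), Mul(6, j)) (Function('y')(j) = Add(2, Add(Add(Pow(j, 2), Mul(6, j)), -3)) = Add(2, Add(-3, Pow(j, 2), Mul(6, j))) = Add(-1, Pow(j, 2), Mul(6, j)))
r = Rational(1, 135) (r = Pow(Add(Add(-1, Pow(9, 2), Mul(6, 9)), 1), -1) = Pow(Add(Add(-1, 81, 54), 1), -1) = Pow(Add(134, 1), -1) = Pow(135, -1) = Rational(1, 135) ≈ 0.0074074)
Mul(-11, r) = Mul(-11, Rational(1, 135)) = Rational(-11, 135)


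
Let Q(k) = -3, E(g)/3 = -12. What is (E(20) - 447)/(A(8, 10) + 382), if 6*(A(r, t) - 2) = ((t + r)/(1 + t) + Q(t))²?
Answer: -38962/31001 ≈ -1.2568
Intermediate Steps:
E(g) = -36 (E(g) = 3*(-12) = -36)
A(r, t) = 2 + (-3 + (r + t)/(1 + t))²/6 (A(r, t) = 2 + ((t + r)/(1 + t) - 3)²/6 = 2 + ((r + t)/(1 + t) - 3)²/6 = 2 + (-3 + (r + t)/(1 + t))²/6)
(E(20) - 447)/(A(8, 10) + 382) = (-36 - 447)/((2 + (-3 + 8 - 2*10)²/(6*(1 + 10)²)) + 382) = -483/((2 + (⅙)*(-3 + 8 - 20)²/11²) + 382) = -483/((2 + (⅙)*(1/121)*(-15)²) + 382) = -483/((2 + (⅙)*(1/121)*225) + 382) = -483/((2 + 75/242) + 382) = -483/(559/242 + 382) = -483/93003/242 = -483*242/93003 = -38962/31001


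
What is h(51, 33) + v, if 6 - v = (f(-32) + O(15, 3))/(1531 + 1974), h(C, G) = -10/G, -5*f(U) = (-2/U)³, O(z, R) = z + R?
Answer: 13482926113/2368819200 ≈ 5.6918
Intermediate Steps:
O(z, R) = R + z
f(U) = 8/(5*U³) (f(U) = -(-8/U³)/5 = -(-8)/(5*U³) = 8/(5*U³))
v = 430325761/71782400 (v = 6 - ((8/5)/(-32)³ + (3 + 15))/(1531 + 1974) = 6 - ((8/5)*(-1/32768) + 18)/3505 = 6 - (-1/20480 + 18)/3505 = 6 - 368639/(20480*3505) = 6 - 1*368639/71782400 = 6 - 368639/71782400 = 430325761/71782400 ≈ 5.9949)
h(51, 33) + v = -10/33 + 430325761/71782400 = 13482926113/2368819200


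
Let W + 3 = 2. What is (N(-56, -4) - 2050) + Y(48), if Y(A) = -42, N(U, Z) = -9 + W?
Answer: -2102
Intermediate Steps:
W = -1 (W = -3 + 2 = -1)
N(U, Z) = -10 (N(U, Z) = -9 - 1 = -10)
(N(-56, -4) - 2050) + Y(48) = (-10 - 2050) - 42 = -2060 - 42 = -2102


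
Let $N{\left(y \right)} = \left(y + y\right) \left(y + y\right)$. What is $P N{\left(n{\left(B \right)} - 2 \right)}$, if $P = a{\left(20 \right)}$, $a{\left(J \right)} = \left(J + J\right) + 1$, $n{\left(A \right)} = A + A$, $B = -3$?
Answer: $10496$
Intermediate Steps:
$n{\left(A \right)} = 2 A$
$a{\left(J \right)} = 1 + 2 J$ ($a{\left(J \right)} = 2 J + 1 = 1 + 2 J$)
$P = 41$ ($P = 1 + 2 \cdot 20 = 1 + 40 = 41$)
$N{\left(y \right)} = 4 y^{2}$ ($N{\left(y \right)} = 2 y 2 y = 4 y^{2}$)
$P N{\left(n{\left(B \right)} - 2 \right)} = 41 \cdot 4 \left(2 \left(-3\right) - 2\right)^{2} = 41 \cdot 4 \left(-6 - 2\right)^{2} = 41 \cdot 4 \left(-8\right)^{2} = 41 \cdot 4 \cdot 64 = 41 \cdot 256 = 10496$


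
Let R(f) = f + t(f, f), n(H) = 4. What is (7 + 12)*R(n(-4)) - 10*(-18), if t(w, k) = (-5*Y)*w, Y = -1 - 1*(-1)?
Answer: 256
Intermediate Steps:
Y = 0 (Y = -1 + 1 = 0)
t(w, k) = 0 (t(w, k) = (-5*0)*w = 0*w = 0)
R(f) = f (R(f) = f + 0 = f)
(7 + 12)*R(n(-4)) - 10*(-18) = (7 + 12)*4 - 10*(-18) = 19*4 - 1*(-180) = 76 + 180 = 256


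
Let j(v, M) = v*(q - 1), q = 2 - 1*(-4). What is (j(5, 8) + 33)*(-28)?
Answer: -1624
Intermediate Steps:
q = 6 (q = 2 + 4 = 6)
j(v, M) = 5*v (j(v, M) = v*(6 - 1) = v*5 = 5*v)
(j(5, 8) + 33)*(-28) = (5*5 + 33)*(-28) = (25 + 33)*(-28) = 58*(-28) = -1624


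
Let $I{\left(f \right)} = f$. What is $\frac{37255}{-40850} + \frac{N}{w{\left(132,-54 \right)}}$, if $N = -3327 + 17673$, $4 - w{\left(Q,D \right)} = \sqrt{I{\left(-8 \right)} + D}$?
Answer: $\frac{78041017}{106210} + \frac{2391 i \sqrt{62}}{13} \approx 734.78 + 1448.2 i$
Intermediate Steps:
$w{\left(Q,D \right)} = 4 - \sqrt{-8 + D}$
$N = 14346$
$\frac{37255}{-40850} + \frac{N}{w{\left(132,-54 \right)}} = \frac{37255}{-40850} + \frac{14346}{4 - \sqrt{-8 - 54}} = 37255 \left(- \frac{1}{40850}\right) + \frac{14346}{4 - \sqrt{-62}} = - \frac{7451}{8170} + \frac{14346}{4 - i \sqrt{62}}$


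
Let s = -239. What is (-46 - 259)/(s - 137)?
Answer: 305/376 ≈ 0.81117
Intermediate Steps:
(-46 - 259)/(s - 137) = (-46 - 259)/(-239 - 137) = -305/(-376) = -305*(-1/376) = 305/376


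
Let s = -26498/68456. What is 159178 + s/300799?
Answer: 1638856602509367/10295748172 ≈ 1.5918e+5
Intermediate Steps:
s = -13249/34228 (s = -26498*1/68456 = -13249/34228 ≈ -0.38708)
159178 + s/300799 = 159178 - 13249/34228/300799 = 159178 - 13249/34228*1/300799 = 159178 - 13249/10295748172 = 1638856602509367/10295748172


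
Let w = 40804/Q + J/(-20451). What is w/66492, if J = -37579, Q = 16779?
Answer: 28725895/447383376468 ≈ 6.4209e-5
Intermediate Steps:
w = 28725895/6728379 (w = 40804/16779 - 37579/(-20451) = 40804*(1/16779) - 37579*(-1/20451) = 40804/16779 + 37579/20451 = 28725895/6728379 ≈ 4.2694)
w/66492 = (28725895/6728379)/66492 = (28725895/6728379)*(1/66492) = 28725895/447383376468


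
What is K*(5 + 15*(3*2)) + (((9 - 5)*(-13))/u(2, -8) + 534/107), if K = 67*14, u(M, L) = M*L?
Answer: 38142607/428 ≈ 89118.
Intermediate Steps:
u(M, L) = L*M
K = 938
K*(5 + 15*(3*2)) + (((9 - 5)*(-13))/u(2, -8) + 534/107) = 938*(5 + 15*(3*2)) + (((9 - 5)*(-13))/((-8*2)) + 534/107) = 938*(5 + 15*6) + ((4*(-13))/(-16) + 534*(1/107)) = 938*(5 + 90) + (-52*(-1/16) + 534/107) = 938*95 + (13/4 + 534/107) = 89110 + 3527/428 = 38142607/428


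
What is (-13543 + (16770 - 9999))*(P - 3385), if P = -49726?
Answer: 359667692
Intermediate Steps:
(-13543 + (16770 - 9999))*(P - 3385) = (-13543 + (16770 - 9999))*(-49726 - 3385) = (-13543 + 6771)*(-53111) = -6772*(-53111) = 359667692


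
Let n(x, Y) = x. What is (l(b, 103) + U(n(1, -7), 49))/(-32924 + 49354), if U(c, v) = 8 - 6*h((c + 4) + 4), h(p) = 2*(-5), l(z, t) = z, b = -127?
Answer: -59/16430 ≈ -0.0035910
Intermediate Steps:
h(p) = -10
U(c, v) = 68 (U(c, v) = 8 - 6*(-10) = 8 + 60 = 68)
(l(b, 103) + U(n(1, -7), 49))/(-32924 + 49354) = (-127 + 68)/(-32924 + 49354) = -59/16430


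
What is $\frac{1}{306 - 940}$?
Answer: $- \frac{1}{634} \approx -0.0015773$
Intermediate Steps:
$\frac{1}{306 - 940} = \frac{1}{-634} = - \frac{1}{634}$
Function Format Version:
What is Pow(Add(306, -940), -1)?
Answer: Rational(-1, 634) ≈ -0.0015773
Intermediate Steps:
Pow(Add(306, -940), -1) = Pow(-634, -1) = Rational(-1, 634)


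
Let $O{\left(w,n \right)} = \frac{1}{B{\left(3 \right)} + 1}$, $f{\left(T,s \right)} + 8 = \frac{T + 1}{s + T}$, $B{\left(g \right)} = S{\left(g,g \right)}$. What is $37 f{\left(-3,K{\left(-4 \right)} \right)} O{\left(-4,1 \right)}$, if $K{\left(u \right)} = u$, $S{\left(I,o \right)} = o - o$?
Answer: $- \frac{1998}{7} \approx -285.43$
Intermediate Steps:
$S{\left(I,o \right)} = 0$
$B{\left(g \right)} = 0$
$f{\left(T,s \right)} = -8 + \frac{1 + T}{T + s}$ ($f{\left(T,s \right)} = -8 + \frac{T + 1}{s + T} = -8 + \frac{1 + T}{T + s}$)
$O{\left(w,n \right)} = 1$ ($O{\left(w,n \right)} = \frac{1}{0 + 1} = 1^{-1} = 1$)
$37 f{\left(-3,K{\left(-4 \right)} \right)} O{\left(-4,1 \right)} = 37 \frac{1 - -32 - -21}{-3 - 4} \cdot 1 = 37 \frac{1 + 32 + 21}{-7} \cdot 1 = 37 \left(\left(- \frac{1}{7}\right) 54\right) 1 = 37 \left(- \frac{54}{7}\right) 1 = \left(- \frac{1998}{7}\right) 1 = - \frac{1998}{7}$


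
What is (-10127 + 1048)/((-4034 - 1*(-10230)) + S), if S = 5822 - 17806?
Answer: 9079/5788 ≈ 1.5686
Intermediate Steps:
S = -11984
(-10127 + 1048)/((-4034 - 1*(-10230)) + S) = (-10127 + 1048)/((-4034 - 1*(-10230)) - 11984) = -9079/((-4034 + 10230) - 11984) = -9079/(6196 - 11984) = -9079/(-5788) = -9079*(-1/5788) = 9079/5788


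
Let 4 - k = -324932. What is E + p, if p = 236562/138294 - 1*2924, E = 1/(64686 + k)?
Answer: -8747773525343/2993465826 ≈ -2922.3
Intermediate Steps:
k = 324936 (k = 4 - 1*(-324932) = 4 + 324932 = 324936)
E = 1/389622 (E = 1/(64686 + 324936) = 1/389622 ≈ 2.5666e-6)
p = -67355849/23049 (p = 236562*(1/138294) - 2924 = 39427/23049 - 2924 = -67355849/23049 ≈ -2922.3)
E + p = 1/389622 - 67355849/23049 = -8747773525343/2993465826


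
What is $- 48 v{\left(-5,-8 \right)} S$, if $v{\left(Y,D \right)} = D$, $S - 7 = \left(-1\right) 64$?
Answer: $-21888$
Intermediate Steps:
$S = -57$ ($S = 7 - 64 = -57$)
$- 48 v{\left(-5,-8 \right)} S = \left(-48\right) \left(-8\right) \left(-57\right) = 384 \left(-57\right) = -21888$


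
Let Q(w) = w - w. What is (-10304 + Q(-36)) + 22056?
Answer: 11752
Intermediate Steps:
Q(w) = 0
(-10304 + Q(-36)) + 22056 = (-10304 + 0) + 22056 = -10304 + 22056 = 11752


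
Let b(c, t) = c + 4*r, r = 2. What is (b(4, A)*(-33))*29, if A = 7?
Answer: -11484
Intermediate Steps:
b(c, t) = 8 + c (b(c, t) = c + 4*2 = c + 8 = 8 + c)
(b(4, A)*(-33))*29 = ((8 + 4)*(-33))*29 = (12*(-33))*29 = -396*29 = -11484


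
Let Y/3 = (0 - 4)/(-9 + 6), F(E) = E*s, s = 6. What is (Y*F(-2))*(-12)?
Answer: 576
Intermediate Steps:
F(E) = 6*E (F(E) = E*6 = 6*E)
Y = 4 (Y = 3*((0 - 4)/(-9 + 6)) = 3*(-4/(-3)) = 3*(-4*(-⅓)) = 3*(4/3) = 4)
(Y*F(-2))*(-12) = (4*(6*(-2)))*(-12) = (4*(-12))*(-12) = -48*(-12) = 576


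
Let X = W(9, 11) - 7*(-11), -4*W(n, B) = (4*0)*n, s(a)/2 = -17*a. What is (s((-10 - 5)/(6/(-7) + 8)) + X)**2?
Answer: 550564/25 ≈ 22023.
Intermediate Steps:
s(a) = -34*a (s(a) = 2*(-17*a) = -34*a)
W(n, B) = 0 (W(n, B) = -4*0*n/4 = -0*n = -1/4*0 = 0)
X = 77 (X = 0 - 7*(-11) = 0 + 77 = 77)
(s((-10 - 5)/(6/(-7) + 8)) + X)**2 = (-34*(-10 - 5)/(6/(-7) + 8) + 77)**2 = (-(-510)/(6*(-1/7) + 8) + 77)**2 = (-(-510)/(-6/7 + 8) + 77)**2 = (-(-510)/50/7 + 77)**2 = (-(-510)*7/50 + 77)**2 = (-34*(-21/10) + 77)**2 = (357/5 + 77)**2 = (742/5)**2 = 550564/25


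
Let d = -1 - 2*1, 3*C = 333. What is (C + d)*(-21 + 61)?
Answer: 4320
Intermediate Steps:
C = 111 (C = (⅓)*333 = 111)
d = -3 (d = -1 - 2 = -3)
(C + d)*(-21 + 61) = (111 - 3)*(-21 + 61) = 108*40 = 4320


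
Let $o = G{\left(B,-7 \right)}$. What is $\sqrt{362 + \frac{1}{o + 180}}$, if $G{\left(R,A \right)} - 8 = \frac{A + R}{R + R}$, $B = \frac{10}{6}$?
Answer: $\frac{\sqrt{78611637}}{466} \approx 19.026$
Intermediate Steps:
$B = \frac{5}{3}$ ($B = 10 \cdot \frac{1}{6} = \frac{5}{3} \approx 1.6667$)
$G{\left(R,A \right)} = 8 + \frac{A + R}{2 R}$ ($G{\left(R,A \right)} = 8 + \frac{A + R}{R + R} = 8 + \frac{A + R}{2 R}$)
$o = \frac{32}{5}$ ($o = \frac{-7 + 17 \cdot \frac{5}{3}}{2 \cdot \frac{5}{3}} = \frac{1}{2} \cdot \frac{3}{5} \left(-7 + \frac{85}{3}\right) = \frac{1}{2} \cdot \frac{3}{5} \cdot \frac{64}{3} = \frac{32}{5} \approx 6.4$)
$\sqrt{362 + \frac{1}{o + 180}} = \sqrt{362 + \frac{1}{\frac{32}{5} + 180}} = \sqrt{362 + \frac{1}{\frac{932}{5}}} = \sqrt{362 + \frac{5}{932}} = \sqrt{\frac{337389}{932}} = \frac{\sqrt{78611637}}{466}$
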